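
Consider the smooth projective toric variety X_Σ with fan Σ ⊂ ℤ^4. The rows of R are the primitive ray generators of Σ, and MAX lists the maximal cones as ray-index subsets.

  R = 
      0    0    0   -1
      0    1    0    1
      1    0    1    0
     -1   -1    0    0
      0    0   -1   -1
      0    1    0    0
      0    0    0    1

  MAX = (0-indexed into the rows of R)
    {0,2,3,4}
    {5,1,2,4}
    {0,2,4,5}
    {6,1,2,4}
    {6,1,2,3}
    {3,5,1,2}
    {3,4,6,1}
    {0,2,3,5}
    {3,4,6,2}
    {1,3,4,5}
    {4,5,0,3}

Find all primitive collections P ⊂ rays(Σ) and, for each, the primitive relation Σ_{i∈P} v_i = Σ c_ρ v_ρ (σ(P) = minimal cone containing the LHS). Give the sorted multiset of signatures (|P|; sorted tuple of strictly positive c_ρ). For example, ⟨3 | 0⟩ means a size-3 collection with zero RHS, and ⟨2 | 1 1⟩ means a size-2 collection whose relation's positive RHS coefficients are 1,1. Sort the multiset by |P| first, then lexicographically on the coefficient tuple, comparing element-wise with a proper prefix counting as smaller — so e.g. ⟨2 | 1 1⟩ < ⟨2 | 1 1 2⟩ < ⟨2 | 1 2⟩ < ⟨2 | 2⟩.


5 minimal non-faces of Δ(Σ) (on 7 rays):

  {0,6}:  v_{0} + v_{6} = 0  ⟹  sig = ⟨2 | 0⟩
  {0,1}:  v_{0} + v_{1} = v_{5}  ⟹  sig = ⟨2 | 1⟩
  {5,6}:  v_{5} + v_{6} = v_{1}  ⟹  sig = ⟨2 | 1⟩
  {1,2,3,4}:  v_{1} + v_{2} + v_{3} + v_{4} = 0  ⟹  sig = ⟨4 | 0⟩
  {2,3,4,5}:  v_{2} + v_{3} + v_{4} + v_{5} = v_{0}  ⟹  sig = ⟨4 | 1⟩

Hence PRS(X_Σ) =
    |P|=2: 3 collections, coeffs (), (1), (1)
    |P|=4: 2 collections, coeffs (), (1)


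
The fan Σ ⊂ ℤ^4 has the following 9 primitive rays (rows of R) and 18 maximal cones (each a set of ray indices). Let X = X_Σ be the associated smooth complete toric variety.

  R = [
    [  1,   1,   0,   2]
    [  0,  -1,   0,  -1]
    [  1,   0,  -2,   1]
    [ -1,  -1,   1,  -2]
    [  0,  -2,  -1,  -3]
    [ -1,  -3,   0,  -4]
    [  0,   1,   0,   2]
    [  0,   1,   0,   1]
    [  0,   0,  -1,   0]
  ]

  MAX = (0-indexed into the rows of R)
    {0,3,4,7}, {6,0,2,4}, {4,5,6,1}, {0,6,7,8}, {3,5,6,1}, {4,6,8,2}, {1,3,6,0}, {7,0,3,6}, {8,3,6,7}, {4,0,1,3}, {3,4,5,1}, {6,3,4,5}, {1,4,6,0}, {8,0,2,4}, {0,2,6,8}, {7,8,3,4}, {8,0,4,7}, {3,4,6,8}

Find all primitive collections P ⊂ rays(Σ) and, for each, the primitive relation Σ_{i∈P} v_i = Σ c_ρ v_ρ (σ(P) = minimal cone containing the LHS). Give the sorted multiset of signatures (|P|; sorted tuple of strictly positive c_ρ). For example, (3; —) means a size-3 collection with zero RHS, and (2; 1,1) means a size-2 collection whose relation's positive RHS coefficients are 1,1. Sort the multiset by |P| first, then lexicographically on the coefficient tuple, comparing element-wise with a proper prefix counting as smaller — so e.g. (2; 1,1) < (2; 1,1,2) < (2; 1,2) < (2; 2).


The 14 primitive collections of Σ (r=9, n=4):

  P = {1,7}:  v_{1} + v_{7} = 0  ⟹  sig = (2; —)
  P = {1,8}:  v_{1} + v_{8} = v_{4} + v_{6}  ⟹  sig = (2; 1,1)
  P = {2,3}:  v_{2} + v_{3} = v_{4} + v_{6}  ⟹  sig = (2; 1,1)
  P = {5,7}:  v_{5} + v_{7} = v_{3} + v_{4} + v_{6}  ⟹  sig = (2; 1,1,1)
  P = {2,7}:  v_{2} + v_{7} = v_{0} + 2·v_{8}  ⟹  sig = (2; 1,2)
  P = {1,2}:  v_{1} + v_{2} = v_{0} + 2·v_{4} + 2·v_{6}  ⟹  sig = (2; 1,2,2)
  P = {2,5}:  v_{2} + v_{5} = v_{1} + 2·v_{4} + 2·v_{6}  ⟹  sig = (2; 1,2,2)
  P = {5,8}:  v_{5} + v_{8} = v_{3} + 2·v_{4} + 2·v_{6}  ⟹  sig = (2; 1,2,2)
  P = {0,5}:  v_{0} + v_{5} = 2·v_{1}  ⟹  sig = (2; 2)
  P = {0,3,8}:  v_{0} + v_{3} + v_{8} = 0  ⟹  sig = (3; —)
  P = {4,6,7}:  v_{4} + v_{6} + v_{7} = v_{8}  ⟹  sig = (3; 1)
  P = {0,3,4,6}:  v_{0} + v_{3} + v_{4} + v_{6} = v_{1}  ⟹  sig = (4; 1)
  P = {0,4,6,8}:  v_{0} + v_{4} + v_{6} + v_{8} = v_{2}  ⟹  sig = (4; 1)
  P = {1,3,4,6}:  v_{1} + v_{3} + v_{4} + v_{6} = v_{5}  ⟹  sig = (4; 1)

Hence PRS(X_Σ) =
    |P|=2: 9 collections, coeffs (), (1,1), (1,1), (1,1,1), (1,2), (1,2,2), (1,2,2), (1,2,2), (2)
    |P|=3: 2 collections, coeffs (), (1)
    |P|=4: 3 collections, coeffs (1), (1), (1)


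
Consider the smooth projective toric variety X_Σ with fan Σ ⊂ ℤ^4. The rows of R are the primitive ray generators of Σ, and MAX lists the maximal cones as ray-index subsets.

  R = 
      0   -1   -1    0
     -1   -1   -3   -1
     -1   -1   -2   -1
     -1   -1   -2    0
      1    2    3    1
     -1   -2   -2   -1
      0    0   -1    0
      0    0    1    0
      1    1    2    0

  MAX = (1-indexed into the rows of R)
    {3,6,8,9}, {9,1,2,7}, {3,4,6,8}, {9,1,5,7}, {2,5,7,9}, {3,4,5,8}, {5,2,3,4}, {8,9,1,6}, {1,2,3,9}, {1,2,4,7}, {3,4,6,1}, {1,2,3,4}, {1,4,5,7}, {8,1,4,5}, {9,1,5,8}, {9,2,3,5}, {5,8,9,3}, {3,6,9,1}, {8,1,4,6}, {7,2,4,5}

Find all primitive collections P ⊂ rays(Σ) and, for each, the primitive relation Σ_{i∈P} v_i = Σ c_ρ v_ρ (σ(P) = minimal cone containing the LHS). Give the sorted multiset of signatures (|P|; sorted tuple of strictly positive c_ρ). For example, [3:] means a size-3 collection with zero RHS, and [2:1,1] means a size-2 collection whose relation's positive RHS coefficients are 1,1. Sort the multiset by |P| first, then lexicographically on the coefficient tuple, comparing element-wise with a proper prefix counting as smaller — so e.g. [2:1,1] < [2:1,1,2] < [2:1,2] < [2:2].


Primitive collections (10):

  {4,9}:  v_{4} + v_{9} = 0  ⇒ sig = [2:]
  {7,8}:  v_{7} + v_{8} = 0  ⇒ sig = [2:]
  {2,8}:  v_{2} + v_{8} = v_{3}  ⇒ sig = [2:1]
  {3,7}:  v_{3} + v_{7} = v_{2}  ⇒ sig = [2:1]
  {5,6}:  v_{5} + v_{6} = v_{8}  ⇒ sig = [2:1]
  {6,7}:  v_{6} + v_{7} = v_{1} + v_{3}  ⇒ sig = [2:1,1]
  {2,6}:  v_{2} + v_{6} = v_{1} + 2·v_{3}  ⇒ sig = [2:1,2]
  {1,3,5}:  v_{1} + v_{3} + v_{5} = 0  ⇒ sig = [3:]
  {1,2,5}:  v_{1} + v_{2} + v_{5} = v_{7}  ⇒ sig = [3:1]
  {1,3,8}:  v_{1} + v_{3} + v_{8} = v_{6}  ⇒ sig = [3:1]

Hence PRS(X_Σ) =
    |P|=2: 7 collections, coeffs (), (), (1), (1), (1), (1,1), (1,2)
    |P|=3: 3 collections, coeffs (), (1), (1)


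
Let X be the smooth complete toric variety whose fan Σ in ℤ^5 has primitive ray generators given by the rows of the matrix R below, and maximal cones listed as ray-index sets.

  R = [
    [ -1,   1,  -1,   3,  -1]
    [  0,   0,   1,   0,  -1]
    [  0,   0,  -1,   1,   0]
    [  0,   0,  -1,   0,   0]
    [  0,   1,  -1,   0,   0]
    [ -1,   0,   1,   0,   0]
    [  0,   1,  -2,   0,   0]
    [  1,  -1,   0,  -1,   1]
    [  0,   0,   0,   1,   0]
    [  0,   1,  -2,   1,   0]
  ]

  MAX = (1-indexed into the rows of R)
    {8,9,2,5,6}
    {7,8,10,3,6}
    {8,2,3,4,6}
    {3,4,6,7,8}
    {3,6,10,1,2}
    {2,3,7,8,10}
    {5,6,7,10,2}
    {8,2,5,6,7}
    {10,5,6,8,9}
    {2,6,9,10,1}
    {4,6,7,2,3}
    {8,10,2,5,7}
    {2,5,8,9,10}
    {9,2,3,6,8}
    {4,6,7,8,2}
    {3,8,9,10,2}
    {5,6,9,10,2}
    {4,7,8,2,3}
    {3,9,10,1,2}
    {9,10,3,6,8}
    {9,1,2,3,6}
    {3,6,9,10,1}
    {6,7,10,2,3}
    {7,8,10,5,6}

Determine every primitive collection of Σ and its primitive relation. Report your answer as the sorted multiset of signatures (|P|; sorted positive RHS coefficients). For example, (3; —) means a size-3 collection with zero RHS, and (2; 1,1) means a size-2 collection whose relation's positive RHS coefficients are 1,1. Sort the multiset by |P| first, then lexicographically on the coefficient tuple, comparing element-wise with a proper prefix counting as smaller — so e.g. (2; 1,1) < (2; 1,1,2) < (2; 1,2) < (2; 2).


Primitive collections (12):

  P={3,5}:  v_{3} + v_{5} = v_{10} — sig = (2; 1)
  P={4,5}:  v_{4} + v_{5} = v_{7} — sig = (2; 1)
  P={4,9}:  v_{4} + v_{9} = v_{3} — sig = (2; 1)
  P={7,9}:  v_{7} + v_{9} = v_{10} — sig = (2; 1)
  P={1,8}:  v_{1} + v_{8} = v_{3} + v_{9} — sig = (2; 1,1)
  P={4,10}:  v_{4} + v_{10} = v_{3} + v_{7} — sig = (2; 1,1)
  P={1,4}:  v_{1} + v_{4} = v_{2} + 2·v_{3} + v_{6} + v_{10} — sig = (2; 1,1,1,2)
  P={1,5}:  v_{1} + v_{5} = v_{2} + v_{6} + v_{9} + 2·v_{10} — sig = (2; 1,1,1,2)
  P={1,7}:  v_{1} + v_{7} = v_{2} + v_{3} + v_{6} + 2·v_{10} — sig = (2; 1,1,1,2)
  P={2,6,8,10}:  v_{2} + v_{6} + v_{8} + v_{10} = 0 — sig = (4; —)
  P={2,3,6,7,8}:  v_{2} + v_{3} + v_{6} + v_{7} + v_{8} = v_{4} — sig = (5; 1)
  P={2,3,6,9,10}:  v_{2} + v_{3} + v_{6} + v_{9} + v_{10} = v_{1} — sig = (5; 1)

Hence PRS(X_Σ) =
    (2; 1)
    (2; 1)
    (2; 1)
    (2; 1)
    (2; 1,1)
    (2; 1,1)
    (2; 1,1,1,2)
    (2; 1,1,1,2)
    (2; 1,1,1,2)
    (4; —)
    (5; 1)
    (5; 1)


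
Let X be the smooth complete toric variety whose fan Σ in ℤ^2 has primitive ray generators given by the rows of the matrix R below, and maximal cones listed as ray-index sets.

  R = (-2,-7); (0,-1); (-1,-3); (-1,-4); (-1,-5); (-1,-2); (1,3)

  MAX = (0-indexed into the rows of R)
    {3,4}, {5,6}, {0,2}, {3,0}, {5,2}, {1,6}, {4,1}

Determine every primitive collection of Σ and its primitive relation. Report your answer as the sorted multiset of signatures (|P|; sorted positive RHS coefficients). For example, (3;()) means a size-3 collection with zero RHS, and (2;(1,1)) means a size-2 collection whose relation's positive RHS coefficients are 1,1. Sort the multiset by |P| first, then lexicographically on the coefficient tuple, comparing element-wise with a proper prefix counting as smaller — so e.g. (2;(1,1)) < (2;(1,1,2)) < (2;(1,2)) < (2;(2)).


Σ has 14 primitive collections:

  • {2,6}:  v_{2} + v_{6} = 0 — sig = (2;())
  • {0,6}:  v_{0} + v_{6} = v_{3} — sig = (2;(1))
  • {1,2}:  v_{1} + v_{2} = v_{3} — sig = (2;(1))
  • {1,3}:  v_{1} + v_{3} = v_{4} — sig = (2;(1))
  • {1,5}:  v_{1} + v_{5} = v_{2} — sig = (2;(1))
  • {2,3}:  v_{2} + v_{3} = v_{0} — sig = (2;(1))
  • {3,6}:  v_{3} + v_{6} = v_{1} — sig = (2;(1))
  • {4,5}:  v_{4} + v_{5} = v_{0} — sig = (2;(1))
  • {0,1}:  v_{0} + v_{1} = 2·v_{3} — sig = (2;(2))
  • {2,4}:  v_{2} + v_{4} = 2·v_{3} — sig = (2;(2))
  • {3,5}:  v_{3} + v_{5} = 2·v_{2} — sig = (2;(2))
  • {4,6}:  v_{4} + v_{6} = 2·v_{1} — sig = (2;(2))
  • {0,4}:  v_{0} + v_{4} = 3·v_{3} — sig = (2;(3))
  • {0,5}:  v_{0} + v_{5} = 3·v_{2} — sig = (2;(3))

Sorted signature multiset PRS(X):
    |P|=2: 14 collections, coeffs (), (1), (1), (1), (1), (1), (1), (1), (2), (2), (2), (2), (3), (3)


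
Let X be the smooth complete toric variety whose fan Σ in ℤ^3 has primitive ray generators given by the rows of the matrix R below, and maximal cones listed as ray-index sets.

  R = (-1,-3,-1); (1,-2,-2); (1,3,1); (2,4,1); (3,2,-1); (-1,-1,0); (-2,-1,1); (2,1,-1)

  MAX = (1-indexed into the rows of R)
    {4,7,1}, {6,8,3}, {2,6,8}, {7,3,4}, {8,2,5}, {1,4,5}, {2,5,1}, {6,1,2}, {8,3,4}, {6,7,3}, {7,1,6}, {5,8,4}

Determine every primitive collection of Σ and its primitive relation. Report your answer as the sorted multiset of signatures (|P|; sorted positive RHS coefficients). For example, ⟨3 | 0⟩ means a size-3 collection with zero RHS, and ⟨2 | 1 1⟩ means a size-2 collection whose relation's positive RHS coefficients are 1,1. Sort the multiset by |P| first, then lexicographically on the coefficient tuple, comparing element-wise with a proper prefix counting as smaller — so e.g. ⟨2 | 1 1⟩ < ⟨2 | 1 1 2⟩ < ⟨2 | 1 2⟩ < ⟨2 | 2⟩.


10 collections generate NE(X_Σ); each relation:

  • {1,3}:  v_{1} + v_{3} = 0  so sig = ⟨2 | 0⟩
  • {7,8}:  v_{7} + v_{8} = 0  so sig = ⟨2 | 0⟩
  • {1,8}:  v_{1} + v_{8} = v_{2}  so sig = ⟨2 | 1⟩
  • {2,3}:  v_{2} + v_{3} = v_{8}  so sig = ⟨2 | 1⟩
  • {2,4}:  v_{2} + v_{4} = v_{5}  so sig = ⟨2 | 1⟩
  • {2,7}:  v_{2} + v_{7} = v_{1}  so sig = ⟨2 | 1⟩
  • {4,6}:  v_{4} + v_{6} = v_{3}  so sig = ⟨2 | 1⟩
  • {5,6}:  v_{5} + v_{6} = v_{8}  so sig = ⟨2 | 1⟩
  • {3,5}:  v_{3} + v_{5} = v_{4} + v_{8}  so sig = ⟨2 | 1 1⟩
  • {5,7}:  v_{5} + v_{7} = v_{1} + v_{4}  so sig = ⟨2 | 1 1⟩

so the primitive-relation signature multiset is
{ ⟨2 | 0⟩ ×2,  ⟨2 | 1⟩ ×6,  ⟨2 | 1 1⟩ ×2 }


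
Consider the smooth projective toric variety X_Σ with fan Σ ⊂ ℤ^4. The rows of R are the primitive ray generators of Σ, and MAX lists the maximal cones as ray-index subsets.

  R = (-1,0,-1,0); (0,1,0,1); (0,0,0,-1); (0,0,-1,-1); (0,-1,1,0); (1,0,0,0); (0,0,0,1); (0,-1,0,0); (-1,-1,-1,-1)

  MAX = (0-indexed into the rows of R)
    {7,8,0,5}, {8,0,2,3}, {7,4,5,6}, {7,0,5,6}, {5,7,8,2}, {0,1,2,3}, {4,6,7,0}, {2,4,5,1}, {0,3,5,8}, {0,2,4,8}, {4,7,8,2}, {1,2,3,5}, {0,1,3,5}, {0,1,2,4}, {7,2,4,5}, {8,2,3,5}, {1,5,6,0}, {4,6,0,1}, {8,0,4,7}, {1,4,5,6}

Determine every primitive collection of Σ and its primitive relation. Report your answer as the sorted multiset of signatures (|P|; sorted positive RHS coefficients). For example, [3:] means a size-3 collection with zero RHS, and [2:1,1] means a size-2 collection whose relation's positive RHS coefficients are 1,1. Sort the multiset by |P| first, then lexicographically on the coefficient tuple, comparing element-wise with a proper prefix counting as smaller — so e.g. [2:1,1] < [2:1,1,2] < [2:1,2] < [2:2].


The 11 primitive collections of Σ (r=9, n=4):

  {2,6}:  v_{2} + v_{6} = 0 — sig = [2:]
  {1,7}:  v_{1} + v_{7} = v_{6} — sig = [2:1]
  {1,8}:  v_{1} + v_{8} = v_{0} — sig = [2:1]
  {3,4}:  v_{3} + v_{4} = v_{2} + v_{7} — sig = [2:1,1]
  {3,6}:  v_{3} + v_{6} = v_{0} + v_{5} — sig = [2:1,1]
  {3,7}:  v_{3} + v_{7} = v_{5} + v_{8} — sig = [2:1,1]
  {6,8}:  v_{6} + v_{8} = v_{0} + v_{7} — sig = [2:1,1]
  {0,2,5}:  v_{0} + v_{2} + v_{5} = v_{3} — sig = [3:1]
  {0,2,7}:  v_{0} + v_{2} + v_{7} = v_{8} — sig = [3:1]
  {0,4,5}:  v_{0} + v_{4} + v_{5} = v_{7} — sig = [3:1]
  {4,5,8}:  v_{4} + v_{5} + v_{8} = v_{2} + 2·v_{7} — sig = [3:1,2]

Sorted signature multiset PRS(X):
{ [2:],  [2:1] ×2,  [2:1,1] ×4,  [3:1] ×3,  [3:1,2] }


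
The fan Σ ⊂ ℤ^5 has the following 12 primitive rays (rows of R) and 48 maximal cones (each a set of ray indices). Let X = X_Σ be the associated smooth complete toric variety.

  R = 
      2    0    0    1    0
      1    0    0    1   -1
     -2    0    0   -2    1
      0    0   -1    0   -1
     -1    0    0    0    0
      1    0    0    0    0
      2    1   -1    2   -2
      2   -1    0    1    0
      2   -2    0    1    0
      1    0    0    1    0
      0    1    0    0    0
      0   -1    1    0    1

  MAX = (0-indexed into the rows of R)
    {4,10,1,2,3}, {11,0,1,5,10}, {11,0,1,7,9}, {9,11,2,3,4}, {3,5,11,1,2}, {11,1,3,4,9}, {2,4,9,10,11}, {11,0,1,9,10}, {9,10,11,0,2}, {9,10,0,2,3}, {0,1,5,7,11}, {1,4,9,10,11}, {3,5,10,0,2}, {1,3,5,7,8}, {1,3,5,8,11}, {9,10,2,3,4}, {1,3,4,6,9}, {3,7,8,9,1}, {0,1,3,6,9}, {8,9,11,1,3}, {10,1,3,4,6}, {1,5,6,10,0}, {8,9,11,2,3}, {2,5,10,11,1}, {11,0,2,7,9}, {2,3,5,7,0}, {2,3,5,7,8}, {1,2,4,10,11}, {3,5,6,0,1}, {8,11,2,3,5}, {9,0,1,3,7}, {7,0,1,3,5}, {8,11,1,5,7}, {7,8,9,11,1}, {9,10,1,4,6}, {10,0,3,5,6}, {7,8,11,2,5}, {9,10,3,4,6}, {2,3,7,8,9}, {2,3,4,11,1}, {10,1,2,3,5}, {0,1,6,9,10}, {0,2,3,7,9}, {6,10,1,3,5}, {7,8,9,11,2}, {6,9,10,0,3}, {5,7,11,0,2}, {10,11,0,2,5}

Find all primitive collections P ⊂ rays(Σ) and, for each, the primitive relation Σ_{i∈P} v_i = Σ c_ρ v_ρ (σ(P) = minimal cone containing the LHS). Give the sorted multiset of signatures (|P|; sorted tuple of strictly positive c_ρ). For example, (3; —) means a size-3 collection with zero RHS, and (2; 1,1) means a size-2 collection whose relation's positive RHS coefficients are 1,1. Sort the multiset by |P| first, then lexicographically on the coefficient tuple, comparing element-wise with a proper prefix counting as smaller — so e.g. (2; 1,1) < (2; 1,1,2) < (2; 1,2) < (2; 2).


21 minimal non-faces of Δ(Σ) (on 12 rays):

  • {4,5}:  v_{4} + v_{5} = 0  ⇒ sig = (2; —)
  • {0,4}:  v_{0} + v_{4} = v_{9}  ⇒ sig = (2; 1)
  • {5,9}:  v_{5} + v_{9} = v_{0}  ⇒ sig = (2; 1)
  • {7,10}:  v_{7} + v_{10} = v_{0}  ⇒ sig = (2; 1)
  • {8,10}:  v_{8} + v_{10} = v_{7}  ⇒ sig = (2; 1)
  • {2,6}:  v_{2} + v_{6} = v_{3} + v_{10}  ⇒ sig = (2; 1,1)
  • {6,11}:  v_{6} + v_{11} = v_{1} + v_{9}  ⇒ sig = (2; 1,1)
  • {4,7}:  v_{4} + v_{7} = v_{3} + v_{9} + v_{11}  ⇒ sig = (2; 1,1,1)
  • {6,7}:  v_{6} + v_{7} = v_{0} + v_{1} + v_{3} + v_{9}  ⇒ sig = (2; 1,1,1,1)
  • {6,8}:  v_{6} + v_{8} = v_{1} + v_{3} + v_{7} + v_{9}  ⇒ sig = (2; 1,1,1,1)
  • {4,8}:  v_{4} + v_{8} = 2·v_{3} + v_{9} + 2·v_{11}  ⇒ sig = (2; 1,2,2)
  • {0,8}:  v_{0} + v_{8} = 2·v_{7}  ⇒ sig = (2; 2)
  • {1,2,9}:  v_{1} + v_{2} + v_{9} = 0  ⇒ sig = (3; —)
  • {3,10,11}:  v_{3} + v_{10} + v_{11} = 0  ⇒ sig = (3; —)
  • {0,1,2}:  v_{0} + v_{1} + v_{2} = v_{5}  ⇒ sig = (3; 1)
  • {0,3,11}:  v_{0} + v_{3} + v_{11} = v_{7}  ⇒ sig = (3; 1)
  • {3,7,11}:  v_{3} + v_{7} + v_{11} = v_{8}  ⇒ sig = (3; 1)
  • {1,2,7}:  v_{1} + v_{2} + v_{7} = v_{3} + v_{5} + v_{11}  ⇒ sig = (3; 1,1,1)
  • {1,2,8}:  v_{1} + v_{2} + v_{8} = 2·v_{3} + v_{5} + 2·v_{11}  ⇒ sig = (3; 1,2,2)
  • {1,3,9,10}:  v_{1} + v_{3} + v_{9} + v_{10} = v_{6}  ⇒ sig = (4; 1)
  • {0,1,3,10}:  v_{0} + v_{1} + v_{3} + v_{10} = v_{5} + v_{6}  ⇒ sig = (4; 1,1)

Hence PRS(X_Σ) =
{ (2; —),  (2; 1) ×4,  (2; 1,1) ×2,  (2; 1,1,1),  (2; 1,1,1,1) ×2,  (2; 1,2,2),  (2; 2),  (3; —) ×2,  (3; 1) ×3,  (3; 1,1,1),  (3; 1,2,2),  (4; 1),  (4; 1,1) }


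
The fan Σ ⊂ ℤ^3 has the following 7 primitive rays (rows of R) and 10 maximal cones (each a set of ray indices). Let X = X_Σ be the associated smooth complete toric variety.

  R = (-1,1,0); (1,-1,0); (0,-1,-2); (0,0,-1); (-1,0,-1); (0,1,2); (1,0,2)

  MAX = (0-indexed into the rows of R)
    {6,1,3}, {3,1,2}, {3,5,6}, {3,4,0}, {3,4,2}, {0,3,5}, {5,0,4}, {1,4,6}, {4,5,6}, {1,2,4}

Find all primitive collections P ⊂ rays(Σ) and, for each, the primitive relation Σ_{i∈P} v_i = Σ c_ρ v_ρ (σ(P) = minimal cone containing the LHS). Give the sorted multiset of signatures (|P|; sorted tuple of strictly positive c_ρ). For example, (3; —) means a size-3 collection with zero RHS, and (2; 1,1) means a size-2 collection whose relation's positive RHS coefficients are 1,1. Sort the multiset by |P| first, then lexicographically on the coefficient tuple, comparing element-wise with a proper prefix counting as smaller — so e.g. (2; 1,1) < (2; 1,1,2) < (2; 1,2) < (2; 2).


Δ(Σ) — 7 vertices, 9 min non-faces:

  {0,1}:  v_{0} + v_{1} = 0  so sig = (2; —)
  {2,5}:  v_{2} + v_{5} = 0  so sig = (2; —)
  {0,6}:  v_{0} + v_{6} = v_{5}  so sig = (2; 1)
  {1,5}:  v_{1} + v_{5} = v_{6}  so sig = (2; 1)
  {2,6}:  v_{2} + v_{6} = v_{1}  so sig = (2; 1)
  {0,2}:  v_{0} + v_{2} = v_{3} + v_{4}  so sig = (2; 1,1)
  {3,4,6}:  v_{3} + v_{4} + v_{6} = 0  so sig = (3; —)
  {1,3,4}:  v_{1} + v_{3} + v_{4} = v_{2}  so sig = (3; 1)
  {3,4,5}:  v_{3} + v_{4} + v_{5} = v_{0}  so sig = (3; 1)

Sorted signature multiset PRS(X):
    (2; —)
    (2; —)
    (2; 1)
    (2; 1)
    (2; 1)
    (2; 1,1)
    (3; —)
    (3; 1)
    (3; 1)


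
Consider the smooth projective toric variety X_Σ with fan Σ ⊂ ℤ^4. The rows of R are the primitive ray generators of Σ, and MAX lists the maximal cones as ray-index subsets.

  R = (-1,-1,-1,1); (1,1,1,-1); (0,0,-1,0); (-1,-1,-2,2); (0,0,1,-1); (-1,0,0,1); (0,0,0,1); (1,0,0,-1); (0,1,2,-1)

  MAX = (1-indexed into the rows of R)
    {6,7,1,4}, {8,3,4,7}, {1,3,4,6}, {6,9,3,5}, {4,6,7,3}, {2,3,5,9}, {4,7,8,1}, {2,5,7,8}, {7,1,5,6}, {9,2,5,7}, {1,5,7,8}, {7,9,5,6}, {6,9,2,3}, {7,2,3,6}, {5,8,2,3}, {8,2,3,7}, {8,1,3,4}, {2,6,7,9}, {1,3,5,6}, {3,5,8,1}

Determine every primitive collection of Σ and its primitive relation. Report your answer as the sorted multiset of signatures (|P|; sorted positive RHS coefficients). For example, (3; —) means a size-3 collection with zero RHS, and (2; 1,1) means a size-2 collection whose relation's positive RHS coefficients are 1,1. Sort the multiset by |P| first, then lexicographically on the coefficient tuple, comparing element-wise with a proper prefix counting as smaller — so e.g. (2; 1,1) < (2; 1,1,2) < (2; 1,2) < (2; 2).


The 11 primitive collections of Σ (r=9, n=4):

  • {1,2}:  v_{1} + v_{2} = 0 — sig = (2; —)
  • {6,8}:  v_{6} + v_{8} = 0 — sig = (2; —)
  • {4,5}:  v_{4} + v_{5} = v_{1} — sig = (2; 1)
  • {4,9}:  v_{4} + v_{9} = v_{6} — sig = (2; 1)
  • {1,9}:  v_{1} + v_{9} = v_{5} + v_{6} — sig = (2; 1,1)
  • {2,4}:  v_{2} + v_{4} = v_{3} + v_{7} — sig = (2; 1,1)
  • {8,9}:  v_{8} + v_{9} = v_{2} + v_{5} — sig = (2; 1,1)
  • {3,5,7}:  v_{3} + v_{5} + v_{7} = 0 — sig = (3; —)
  • {1,3,7}:  v_{1} + v_{3} + v_{7} = v_{4} — sig = (3; 1)
  • {2,5,6}:  v_{2} + v_{5} + v_{6} = v_{9} — sig = (3; 1)
  • {3,7,9}:  v_{3} + v_{7} + v_{9} = v_{2} + v_{6} — sig = (3; 1,1)

Sorted signature multiset PRS(X):
{ (2; —) ×2,  (2; 1) ×2,  (2; 1,1) ×3,  (3; —),  (3; 1) ×2,  (3; 1,1) }


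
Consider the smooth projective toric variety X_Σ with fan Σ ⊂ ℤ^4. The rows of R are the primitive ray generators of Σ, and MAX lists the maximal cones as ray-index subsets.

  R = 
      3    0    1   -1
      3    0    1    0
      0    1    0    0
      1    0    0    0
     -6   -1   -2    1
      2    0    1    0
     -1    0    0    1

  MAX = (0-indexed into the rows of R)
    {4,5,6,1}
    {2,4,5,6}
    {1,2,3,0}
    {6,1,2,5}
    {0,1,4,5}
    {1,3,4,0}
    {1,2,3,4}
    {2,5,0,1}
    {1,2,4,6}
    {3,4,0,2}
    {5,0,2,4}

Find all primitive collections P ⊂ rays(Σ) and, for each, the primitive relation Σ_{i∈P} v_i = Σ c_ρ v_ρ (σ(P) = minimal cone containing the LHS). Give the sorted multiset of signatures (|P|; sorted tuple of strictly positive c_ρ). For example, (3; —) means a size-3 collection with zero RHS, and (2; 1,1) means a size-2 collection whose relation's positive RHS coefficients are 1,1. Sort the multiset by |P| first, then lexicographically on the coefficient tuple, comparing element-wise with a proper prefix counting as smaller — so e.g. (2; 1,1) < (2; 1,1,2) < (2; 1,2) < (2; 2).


5 minimal non-faces of Δ(Σ) (on 7 rays):

  P = {0,6}:  v_{0} + v_{6} = v_{5}  ⟹  sig = (2; 1)
  P = {3,5}:  v_{3} + v_{5} = v_{1}  ⟹  sig = (2; 1)
  P = {3,6}:  v_{3} + v_{6} = 2·v_{1} + v_{2} + v_{4}  ⟹  sig = (2; 1,1,2)
  P = {0,1,2,4}:  v_{0} + v_{1} + v_{2} + v_{4} = 0  ⟹  sig = (4; —)
  P = {1,2,4,5}:  v_{1} + v_{2} + v_{4} + v_{5} = v_{6}  ⟹  sig = (4; 1)

Sorted signature multiset PRS(X):
[(2; 1), (2; 1), (2; 1,1,2), (4; —), (4; 1)]


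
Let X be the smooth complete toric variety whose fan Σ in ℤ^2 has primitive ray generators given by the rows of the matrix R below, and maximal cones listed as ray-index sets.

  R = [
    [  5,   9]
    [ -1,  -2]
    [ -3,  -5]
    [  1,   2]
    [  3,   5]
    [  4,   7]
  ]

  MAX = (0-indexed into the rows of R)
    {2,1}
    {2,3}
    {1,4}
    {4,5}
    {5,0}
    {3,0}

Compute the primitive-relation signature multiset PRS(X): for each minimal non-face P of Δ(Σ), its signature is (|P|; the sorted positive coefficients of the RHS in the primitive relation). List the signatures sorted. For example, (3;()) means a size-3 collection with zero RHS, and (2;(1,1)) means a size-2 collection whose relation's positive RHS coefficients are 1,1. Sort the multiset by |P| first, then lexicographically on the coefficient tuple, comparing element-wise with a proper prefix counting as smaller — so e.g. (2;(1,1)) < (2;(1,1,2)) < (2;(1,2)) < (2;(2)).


Minimal non-faces — 9 found among 6 rays, 6 max cones:

  P = {1,3}:  v_{1} + v_{3} = 0  →  sig = (2;())
  P = {2,4}:  v_{2} + v_{4} = 0  →  sig = (2;())
  P = {0,1}:  v_{0} + v_{1} = v_{5}  →  sig = (2;(1))
  P = {1,5}:  v_{1} + v_{5} = v_{4}  →  sig = (2;(1))
  P = {2,5}:  v_{2} + v_{5} = v_{3}  →  sig = (2;(1))
  P = {3,4}:  v_{3} + v_{4} = v_{5}  →  sig = (2;(1))
  P = {3,5}:  v_{3} + v_{5} = v_{0}  →  sig = (2;(1))
  P = {0,2}:  v_{0} + v_{2} = 2·v_{3}  →  sig = (2;(2))
  P = {0,4}:  v_{0} + v_{4} = 2·v_{5}  →  sig = (2;(2))

so the primitive-relation signature multiset is
    (2;())
    (2;())
    (2;(1))
    (2;(1))
    (2;(1))
    (2;(1))
    (2;(1))
    (2;(2))
    (2;(2))


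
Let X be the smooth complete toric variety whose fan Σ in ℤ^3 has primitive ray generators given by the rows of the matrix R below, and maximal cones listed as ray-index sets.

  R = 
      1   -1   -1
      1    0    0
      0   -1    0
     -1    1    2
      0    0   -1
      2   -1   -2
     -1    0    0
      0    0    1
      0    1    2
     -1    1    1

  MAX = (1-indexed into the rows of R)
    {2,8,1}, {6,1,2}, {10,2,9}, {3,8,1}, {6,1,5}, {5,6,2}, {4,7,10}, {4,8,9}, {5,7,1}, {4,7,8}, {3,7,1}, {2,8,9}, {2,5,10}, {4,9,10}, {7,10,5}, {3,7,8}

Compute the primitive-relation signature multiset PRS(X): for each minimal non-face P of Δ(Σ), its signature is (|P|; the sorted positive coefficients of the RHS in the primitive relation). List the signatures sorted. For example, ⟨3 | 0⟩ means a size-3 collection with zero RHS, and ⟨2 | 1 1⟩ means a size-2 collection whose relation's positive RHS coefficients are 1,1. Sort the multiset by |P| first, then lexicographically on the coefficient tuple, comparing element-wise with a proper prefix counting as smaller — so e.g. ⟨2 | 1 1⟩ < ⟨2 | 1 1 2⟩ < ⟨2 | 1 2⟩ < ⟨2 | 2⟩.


|primitive collections| = 23. Relations:

  • {1,10}:  v_{1} + v_{10} = 0 — sig = ⟨2 | 0⟩
  • {2,7}:  v_{2} + v_{7} = 0 — sig = ⟨2 | 0⟩
  • {5,8}:  v_{5} + v_{8} = 0 — sig = ⟨2 | 0⟩
  • {1,4}:  v_{1} + v_{4} = v_{8} — sig = ⟨2 | 1⟩
  • {2,4}:  v_{2} + v_{4} = v_{9} — sig = ⟨2 | 1⟩
  • {4,5}:  v_{4} + v_{5} = v_{10} — sig = ⟨2 | 1⟩
  • {4,6}:  v_{4} + v_{6} = v_{2} — sig = ⟨2 | 1⟩
  • {7,9}:  v_{7} + v_{9} = v_{4} — sig = ⟨2 | 1⟩
  • {8,10}:  v_{8} + v_{10} = v_{4} — sig = ⟨2 | 1⟩
  • {1,9}:  v_{1} + v_{9} = v_{2} + v_{8} — sig = ⟨2 | 1 1⟩
  • {2,3}:  v_{2} + v_{3} = v_{1} + v_{8} — sig = ⟨2 | 1 1⟩
  • {3,5}:  v_{3} + v_{5} = v_{1} + v_{7} — sig = ⟨2 | 1 1⟩
  • {3,10}:  v_{3} + v_{10} = v_{7} + v_{8} — sig = ⟨2 | 1 1⟩
  • {5,9}:  v_{5} + v_{9} = v_{2} + v_{10} — sig = ⟨2 | 1 1⟩
  • {6,7}:  v_{6} + v_{7} = v_{1} + v_{5} — sig = ⟨2 | 1 1⟩
  • {6,8}:  v_{6} + v_{8} = v_{1} + v_{2} — sig = ⟨2 | 1 1⟩
  • {6,10}:  v_{6} + v_{10} = v_{2} + v_{5} — sig = ⟨2 | 1 1⟩
  • {3,4}:  v_{3} + v_{4} = v_{7} + 2·v_{8} — sig = ⟨2 | 1 2⟩
  • {3,6}:  v_{3} + v_{6} = 2·v_{1} — sig = ⟨2 | 2⟩
  • {3,9}:  v_{3} + v_{9} = 2·v_{8} — sig = ⟨2 | 2⟩
  • {6,9}:  v_{6} + v_{9} = 2·v_{2} — sig = ⟨2 | 2⟩
  • {1,2,5}:  v_{1} + v_{2} + v_{5} = v_{6} — sig = ⟨3 | 1⟩
  • {1,7,8}:  v_{1} + v_{7} + v_{8} = v_{3} — sig = ⟨3 | 1⟩

so the primitive-relation signature multiset is
[⟨2 | 0⟩, ⟨2 | 0⟩, ⟨2 | 0⟩, ⟨2 | 1⟩, ⟨2 | 1⟩, ⟨2 | 1⟩, ⟨2 | 1⟩, ⟨2 | 1⟩, ⟨2 | 1⟩, ⟨2 | 1 1⟩, ⟨2 | 1 1⟩, ⟨2 | 1 1⟩, ⟨2 | 1 1⟩, ⟨2 | 1 1⟩, ⟨2 | 1 1⟩, ⟨2 | 1 1⟩, ⟨2 | 1 1⟩, ⟨2 | 1 2⟩, ⟨2 | 2⟩, ⟨2 | 2⟩, ⟨2 | 2⟩, ⟨3 | 1⟩, ⟨3 | 1⟩]


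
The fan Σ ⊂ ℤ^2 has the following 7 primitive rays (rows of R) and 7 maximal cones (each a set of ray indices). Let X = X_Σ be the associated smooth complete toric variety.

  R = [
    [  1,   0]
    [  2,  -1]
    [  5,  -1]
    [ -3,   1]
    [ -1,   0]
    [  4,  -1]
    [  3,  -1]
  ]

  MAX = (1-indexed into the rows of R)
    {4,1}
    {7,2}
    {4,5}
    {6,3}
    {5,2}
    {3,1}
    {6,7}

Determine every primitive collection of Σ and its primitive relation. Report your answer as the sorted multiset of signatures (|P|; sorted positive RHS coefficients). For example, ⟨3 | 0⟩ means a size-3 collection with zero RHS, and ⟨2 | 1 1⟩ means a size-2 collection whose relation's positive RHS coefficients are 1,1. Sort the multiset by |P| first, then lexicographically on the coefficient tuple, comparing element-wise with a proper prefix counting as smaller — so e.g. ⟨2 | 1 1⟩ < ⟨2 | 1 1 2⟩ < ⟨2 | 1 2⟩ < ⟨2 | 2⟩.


Minimal non-faces — 14 found among 7 rays, 7 max cones:

  {1,5}:  v_{1} + v_{5} = 0  →  sig = ⟨2 | 0⟩
  {4,7}:  v_{4} + v_{7} = 0  →  sig = ⟨2 | 0⟩
  {1,2}:  v_{1} + v_{2} = v_{7}  →  sig = ⟨2 | 1⟩
  {1,6}:  v_{1} + v_{6} = v_{3}  →  sig = ⟨2 | 1⟩
  {1,7}:  v_{1} + v_{7} = v_{6}  →  sig = ⟨2 | 1⟩
  {2,4}:  v_{2} + v_{4} = v_{5}  →  sig = ⟨2 | 1⟩
  {3,5}:  v_{3} + v_{5} = v_{6}  →  sig = ⟨2 | 1⟩
  {4,6}:  v_{4} + v_{6} = v_{1}  →  sig = ⟨2 | 1⟩
  {5,6}:  v_{5} + v_{6} = v_{7}  →  sig = ⟨2 | 1⟩
  {5,7}:  v_{5} + v_{7} = v_{2}  →  sig = ⟨2 | 1⟩
  {2,3}:  v_{2} + v_{3} = v_{6} + v_{7}  →  sig = ⟨2 | 1 1⟩
  {2,6}:  v_{2} + v_{6} = 2·v_{7}  →  sig = ⟨2 | 2⟩
  {3,4}:  v_{3} + v_{4} = 2·v_{1}  →  sig = ⟨2 | 2⟩
  {3,7}:  v_{3} + v_{7} = 2·v_{6}  →  sig = ⟨2 | 2⟩

Signatures (|P|; sorted positive RHS coefficients), sorted:
[⟨2 | 0⟩, ⟨2 | 0⟩, ⟨2 | 1⟩, ⟨2 | 1⟩, ⟨2 | 1⟩, ⟨2 | 1⟩, ⟨2 | 1⟩, ⟨2 | 1⟩, ⟨2 | 1⟩, ⟨2 | 1⟩, ⟨2 | 1 1⟩, ⟨2 | 2⟩, ⟨2 | 2⟩, ⟨2 | 2⟩]


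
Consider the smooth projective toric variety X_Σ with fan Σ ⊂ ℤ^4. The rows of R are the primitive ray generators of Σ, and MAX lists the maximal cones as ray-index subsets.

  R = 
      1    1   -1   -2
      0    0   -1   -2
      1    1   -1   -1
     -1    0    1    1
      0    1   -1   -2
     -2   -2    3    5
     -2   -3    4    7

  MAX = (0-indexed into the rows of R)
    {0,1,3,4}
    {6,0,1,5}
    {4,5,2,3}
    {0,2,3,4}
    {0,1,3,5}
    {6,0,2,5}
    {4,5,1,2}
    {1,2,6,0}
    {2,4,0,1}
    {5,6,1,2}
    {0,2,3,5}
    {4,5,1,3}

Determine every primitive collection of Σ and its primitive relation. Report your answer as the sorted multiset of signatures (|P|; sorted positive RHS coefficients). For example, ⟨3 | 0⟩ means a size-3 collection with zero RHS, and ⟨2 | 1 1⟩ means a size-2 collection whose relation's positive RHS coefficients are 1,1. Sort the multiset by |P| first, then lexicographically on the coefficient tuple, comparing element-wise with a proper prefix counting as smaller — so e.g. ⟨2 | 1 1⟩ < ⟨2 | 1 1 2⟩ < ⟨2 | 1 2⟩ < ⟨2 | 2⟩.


|primitive collections| = 5. Relations:

  • {4,6}:  v_{4} + v_{6} = v_{5}  ⟹  sig = ⟨2 | 1⟩
  • {3,6}:  v_{3} + v_{6} = v_{0} + 2·v_{5}  ⟹  sig = ⟨2 | 1 2⟩
  • {0,4,5}:  v_{0} + v_{4} + v_{5} = v_{3}  ⟹  sig = ⟨3 | 1⟩
  • {1,2,3}:  v_{1} + v_{2} + v_{3} = v_{4}  ⟹  sig = ⟨3 | 1⟩
  • {0,1,2,5}:  v_{0} + v_{1} + v_{2} + v_{5} = 0  ⟹  sig = ⟨4 | 0⟩

so the primitive-relation signature multiset is
    ⟨2 | 1⟩
    ⟨2 | 1 2⟩
    ⟨3 | 1⟩
    ⟨3 | 1⟩
    ⟨4 | 0⟩


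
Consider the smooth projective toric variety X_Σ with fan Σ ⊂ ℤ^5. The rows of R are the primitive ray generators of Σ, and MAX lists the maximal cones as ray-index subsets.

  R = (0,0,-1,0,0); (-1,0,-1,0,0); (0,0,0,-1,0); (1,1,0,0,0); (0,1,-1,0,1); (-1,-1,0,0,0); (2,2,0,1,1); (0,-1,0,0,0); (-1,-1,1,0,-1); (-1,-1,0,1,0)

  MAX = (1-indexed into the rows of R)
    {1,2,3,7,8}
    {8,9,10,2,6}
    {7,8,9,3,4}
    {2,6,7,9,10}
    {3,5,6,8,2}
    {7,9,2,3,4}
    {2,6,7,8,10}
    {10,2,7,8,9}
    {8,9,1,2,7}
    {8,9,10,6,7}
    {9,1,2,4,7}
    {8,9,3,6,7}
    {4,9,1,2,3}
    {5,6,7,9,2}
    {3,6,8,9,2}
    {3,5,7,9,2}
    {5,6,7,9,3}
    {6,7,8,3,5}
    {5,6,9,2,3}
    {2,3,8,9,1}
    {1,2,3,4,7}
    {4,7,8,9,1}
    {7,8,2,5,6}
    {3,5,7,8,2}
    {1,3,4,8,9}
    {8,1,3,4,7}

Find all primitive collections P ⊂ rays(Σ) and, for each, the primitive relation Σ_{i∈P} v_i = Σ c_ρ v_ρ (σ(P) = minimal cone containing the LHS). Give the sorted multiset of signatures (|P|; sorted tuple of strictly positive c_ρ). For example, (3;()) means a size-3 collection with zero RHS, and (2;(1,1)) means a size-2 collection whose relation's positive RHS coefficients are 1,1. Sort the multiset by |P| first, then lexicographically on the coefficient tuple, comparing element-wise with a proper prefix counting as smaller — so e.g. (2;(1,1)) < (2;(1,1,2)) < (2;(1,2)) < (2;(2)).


Δ(Σ) — 10 vertices, 14 min non-faces:

  • {4,6}:  v_{4} + v_{6} = 0  so sig = (2;())
  • {3,10}:  v_{3} + v_{10} = v_{6}  so sig = (2;(1))
  • {1,6}:  v_{1} + v_{6} = v_{2} + v_{8}  so sig = (2;(1,1))
  • {4,5}:  v_{4} + v_{5} = v_{2} + v_{3} + v_{7}  so sig = (2;(1,1,1))
  • {4,10}:  v_{4} + v_{10} = v_{2} + v_{7} + v_{8} + v_{9}  so sig = (2;(1,1,1,1))
  • {1,5}:  v_{1} + v_{5} = 2·v_{2} + v_{3} + v_{7} + v_{8}  so sig = (2;(1,1,1,2))
  • {5,10}:  v_{5} + v_{10} = v_{2} + 2·v_{6} + v_{7}  so sig = (2;(1,1,2))
  • {1,10}:  v_{1} + v_{10} = 2·v_{2} + v_{7} + 2·v_{8} + v_{9}  so sig = (2;(1,1,2,2))
  • {2,4,8}:  v_{2} + v_{4} + v_{8} = v_{1}  so sig = (3;(1))
  • {5,8,9}:  v_{5} + v_{8} + v_{9} = v_{6}  so sig = (3;(1))
  • {1,3,7,9}:  v_{1} + v_{3} + v_{7} + v_{9} = v_{4}  so sig = (4;(1))
  • {2,3,6,7}:  v_{2} + v_{3} + v_{6} + v_{7} = v_{5}  so sig = (4;(1))
  • {2,3,7,8,9}:  v_{2} + v_{3} + v_{7} + v_{8} + v_{9} = 0  so sig = (5;())
  • {2,6,7,8,9}:  v_{2} + v_{6} + v_{7} + v_{8} + v_{9} = v_{10}  so sig = (5;(1))

so the primitive-relation signature multiset is
    (2;())
    (2;(1))
    (2;(1,1))
    (2;(1,1,1))
    (2;(1,1,1,1))
    (2;(1,1,1,2))
    (2;(1,1,2))
    (2;(1,1,2,2))
    (3;(1))
    (3;(1))
    (4;(1))
    (4;(1))
    (5;())
    (5;(1))


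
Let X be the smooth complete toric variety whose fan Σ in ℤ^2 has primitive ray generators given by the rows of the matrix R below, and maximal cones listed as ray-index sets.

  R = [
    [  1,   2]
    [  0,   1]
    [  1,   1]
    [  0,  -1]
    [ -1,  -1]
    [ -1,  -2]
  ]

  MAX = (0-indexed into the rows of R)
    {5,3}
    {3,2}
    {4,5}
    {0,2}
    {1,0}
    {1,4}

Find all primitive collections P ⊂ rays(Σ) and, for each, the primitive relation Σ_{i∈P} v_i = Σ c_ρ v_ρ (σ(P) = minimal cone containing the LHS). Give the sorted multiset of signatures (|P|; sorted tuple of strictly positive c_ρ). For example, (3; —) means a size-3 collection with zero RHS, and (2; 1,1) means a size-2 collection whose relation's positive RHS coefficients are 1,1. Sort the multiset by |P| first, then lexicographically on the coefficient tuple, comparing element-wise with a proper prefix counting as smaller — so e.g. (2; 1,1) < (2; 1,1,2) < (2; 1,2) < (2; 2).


Minimal non-faces — 9 found among 6 rays, 6 max cones:

  {0,5}:  v_{0} + v_{5} = 0  so sig = (2; —)
  {1,3}:  v_{1} + v_{3} = 0  so sig = (2; —)
  {2,4}:  v_{2} + v_{4} = 0  so sig = (2; —)
  {0,3}:  v_{0} + v_{3} = v_{2}  so sig = (2; 1)
  {0,4}:  v_{0} + v_{4} = v_{1}  so sig = (2; 1)
  {1,2}:  v_{1} + v_{2} = v_{0}  so sig = (2; 1)
  {1,5}:  v_{1} + v_{5} = v_{4}  so sig = (2; 1)
  {2,5}:  v_{2} + v_{5} = v_{3}  so sig = (2; 1)
  {3,4}:  v_{3} + v_{4} = v_{5}  so sig = (2; 1)

Hence PRS(X_Σ) =
    (2; —)
    (2; —)
    (2; —)
    (2; 1)
    (2; 1)
    (2; 1)
    (2; 1)
    (2; 1)
    (2; 1)


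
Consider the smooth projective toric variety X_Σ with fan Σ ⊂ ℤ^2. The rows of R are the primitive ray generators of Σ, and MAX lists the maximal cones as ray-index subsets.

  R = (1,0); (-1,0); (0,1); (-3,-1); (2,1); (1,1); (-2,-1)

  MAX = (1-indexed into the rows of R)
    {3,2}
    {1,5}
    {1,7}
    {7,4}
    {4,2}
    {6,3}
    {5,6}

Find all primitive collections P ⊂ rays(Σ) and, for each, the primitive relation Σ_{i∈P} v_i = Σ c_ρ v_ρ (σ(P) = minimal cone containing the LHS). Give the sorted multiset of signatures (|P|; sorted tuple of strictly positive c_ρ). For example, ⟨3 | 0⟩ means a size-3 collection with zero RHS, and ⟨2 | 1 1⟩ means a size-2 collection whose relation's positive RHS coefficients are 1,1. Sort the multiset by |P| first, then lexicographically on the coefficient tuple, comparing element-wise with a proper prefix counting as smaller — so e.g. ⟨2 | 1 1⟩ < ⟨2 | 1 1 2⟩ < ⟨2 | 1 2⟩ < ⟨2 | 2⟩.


Primitive collections (14):

  P={1,2}:  v_{1} + v_{2} = 0  ⟹  sig = ⟨2 | 0⟩
  P={5,7}:  v_{5} + v_{7} = 0  ⟹  sig = ⟨2 | 0⟩
  P={1,3}:  v_{1} + v_{3} = v_{6}  ⟹  sig = ⟨2 | 1⟩
  P={1,4}:  v_{1} + v_{4} = v_{7}  ⟹  sig = ⟨2 | 1⟩
  P={1,6}:  v_{1} + v_{6} = v_{5}  ⟹  sig = ⟨2 | 1⟩
  P={2,5}:  v_{2} + v_{5} = v_{6}  ⟹  sig = ⟨2 | 1⟩
  P={2,6}:  v_{2} + v_{6} = v_{3}  ⟹  sig = ⟨2 | 1⟩
  P={2,7}:  v_{2} + v_{7} = v_{4}  ⟹  sig = ⟨2 | 1⟩
  P={4,5}:  v_{4} + v_{5} = v_{2}  ⟹  sig = ⟨2 | 1⟩
  P={6,7}:  v_{6} + v_{7} = v_{2}  ⟹  sig = ⟨2 | 1⟩
  P={3,5}:  v_{3} + v_{5} = 2·v_{6}  ⟹  sig = ⟨2 | 2⟩
  P={3,7}:  v_{3} + v_{7} = 2·v_{2}  ⟹  sig = ⟨2 | 2⟩
  P={4,6}:  v_{4} + v_{6} = 2·v_{2}  ⟹  sig = ⟨2 | 2⟩
  P={3,4}:  v_{3} + v_{4} = 3·v_{2}  ⟹  sig = ⟨2 | 3⟩

Hence PRS(X_Σ) =
    ⟨2 | 0⟩
    ⟨2 | 0⟩
    ⟨2 | 1⟩
    ⟨2 | 1⟩
    ⟨2 | 1⟩
    ⟨2 | 1⟩
    ⟨2 | 1⟩
    ⟨2 | 1⟩
    ⟨2 | 1⟩
    ⟨2 | 1⟩
    ⟨2 | 2⟩
    ⟨2 | 2⟩
    ⟨2 | 2⟩
    ⟨2 | 3⟩


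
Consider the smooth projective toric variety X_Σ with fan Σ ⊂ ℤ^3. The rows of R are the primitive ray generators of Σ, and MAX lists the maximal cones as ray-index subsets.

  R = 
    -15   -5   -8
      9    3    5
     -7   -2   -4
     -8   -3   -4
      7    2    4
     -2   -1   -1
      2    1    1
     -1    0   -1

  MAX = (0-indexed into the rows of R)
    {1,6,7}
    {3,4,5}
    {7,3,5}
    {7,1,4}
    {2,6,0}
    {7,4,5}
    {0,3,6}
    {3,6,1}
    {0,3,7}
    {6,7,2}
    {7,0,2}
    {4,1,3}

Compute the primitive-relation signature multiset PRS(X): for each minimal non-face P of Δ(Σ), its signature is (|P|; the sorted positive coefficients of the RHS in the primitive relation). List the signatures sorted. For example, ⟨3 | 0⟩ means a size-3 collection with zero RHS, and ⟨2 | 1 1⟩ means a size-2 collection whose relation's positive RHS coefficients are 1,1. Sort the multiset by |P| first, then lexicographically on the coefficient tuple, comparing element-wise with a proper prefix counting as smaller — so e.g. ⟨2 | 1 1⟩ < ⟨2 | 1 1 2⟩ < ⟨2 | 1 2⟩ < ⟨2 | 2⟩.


|primitive collections| = 14. Relations:

  • {2,4}:  v_{2} + v_{4} = 0 — sig = ⟨2 | 0⟩
  • {5,6}:  v_{5} + v_{6} = 0 — sig = ⟨2 | 0⟩
  • {0,4}:  v_{0} + v_{4} = v_{3} — sig = ⟨2 | 1⟩
  • {1,2}:  v_{1} + v_{2} = v_{6} — sig = ⟨2 | 1⟩
  • {1,5}:  v_{1} + v_{5} = v_{4} — sig = ⟨2 | 1⟩
  • {2,3}:  v_{2} + v_{3} = v_{0} — sig = ⟨2 | 1⟩
  • {4,6}:  v_{4} + v_{6} = v_{1} — sig = ⟨2 | 1⟩
  • {0,1}:  v_{0} + v_{1} = v_{3} + v_{6} — sig = ⟨2 | 1 1⟩
  • {2,5}:  v_{2} + v_{5} = v_{3} + v_{7} — sig = ⟨2 | 1 1⟩
  • {0,5}:  v_{0} + v_{5} = 2·v_{3} + v_{7} — sig = ⟨2 | 1 2⟩
  • {1,3,7}:  v_{1} + v_{3} + v_{7} = 0 — sig = ⟨3 | 0⟩
  • {3,4,7}:  v_{3} + v_{4} + v_{7} = v_{5} — sig = ⟨3 | 1⟩
  • {3,6,7}:  v_{3} + v_{6} + v_{7} = v_{2} — sig = ⟨3 | 1⟩
  • {0,6,7}:  v_{0} + v_{6} + v_{7} = 2·v_{2} — sig = ⟨3 | 2⟩

Sorted signature multiset PRS(X):
    |P|=2: 10 collections, coeffs (), (), (1), (1), (1), (1), (1), (1,1), (1,1), (1,2)
    |P|=3: 4 collections, coeffs (), (1), (1), (2)


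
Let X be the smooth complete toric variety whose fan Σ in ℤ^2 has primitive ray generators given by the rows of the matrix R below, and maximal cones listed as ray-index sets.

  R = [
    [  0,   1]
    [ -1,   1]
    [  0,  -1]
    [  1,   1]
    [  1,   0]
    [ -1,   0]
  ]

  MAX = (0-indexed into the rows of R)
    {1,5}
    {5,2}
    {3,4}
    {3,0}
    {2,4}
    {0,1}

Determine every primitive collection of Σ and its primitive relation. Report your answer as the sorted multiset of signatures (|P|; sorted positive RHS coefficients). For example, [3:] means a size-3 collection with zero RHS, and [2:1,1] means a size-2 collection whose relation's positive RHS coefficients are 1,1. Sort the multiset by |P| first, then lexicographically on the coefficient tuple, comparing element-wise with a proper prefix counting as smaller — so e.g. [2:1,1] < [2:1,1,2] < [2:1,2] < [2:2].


Σ has 9 primitive collections:

  P = {0,2}:  v_{0} + v_{2} = 0 ; sig = [2:]
  P = {4,5}:  v_{4} + v_{5} = 0 ; sig = [2:]
  P = {0,4}:  v_{0} + v_{4} = v_{3} ; sig = [2:1]
  P = {0,5}:  v_{0} + v_{5} = v_{1} ; sig = [2:1]
  P = {1,2}:  v_{1} + v_{2} = v_{5} ; sig = [2:1]
  P = {1,4}:  v_{1} + v_{4} = v_{0} ; sig = [2:1]
  P = {2,3}:  v_{2} + v_{3} = v_{4} ; sig = [2:1]
  P = {3,5}:  v_{3} + v_{5} = v_{0} ; sig = [2:1]
  P = {1,3}:  v_{1} + v_{3} = 2·v_{0} ; sig = [2:2]

Sorted signature multiset PRS(X):
{ [2:] ×2,  [2:1] ×6,  [2:2] }
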